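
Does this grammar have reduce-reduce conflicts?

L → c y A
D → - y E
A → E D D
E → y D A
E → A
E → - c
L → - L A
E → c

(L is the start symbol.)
Augment with L' → L and build the canonical LR(0) collection (I0 = CLOSURE({[L' → . L]}), then GOTO on every symbol after a dot until no new states appear). It has 21 states:
  I0: { [L → . - L A], [L → . c y A], [L' → . L] }  — shift
  I1: { [L → - . L A], [L → . - L A], [L → . c y A] }  — shift
  I2: { [L' → L .] }  — accept
  I3: { [L → c . y A] }  — shift
  I4: { [A → . E D D], [E → . - c], [E → . A], [E → . c], [E → . y D A], [L → c y . A] }  — shift
  I5: { [E → - . c] }  — shift
  I6: { [E → A .], [L → c y A .] }  — 2 reduces
  I7: { [A → E . D D], [D → . - y E] }  — shift
  I8: { [E → c .] }  — reduce
  I9: { [D → . - y E], [E → y . D A] }  — shift
  I10: { [D → - . y E] }  — shift
  I11: { [A → . E D D], [E → . - c], [E → . A], [E → . c], [E → . y D A], [E → y D . A] }  — shift
  I12: { [E → A .], [E → y D A .] }  — 2 reduces
  I13: { [A → . E D D], [D → - y . E], [E → . - c], [E → . A], [E → . c], [E → . y D A] }  — shift
  I14: { [E → A .] }  — reduce
  I15: { [A → E . D D], [D → - y E .], [D → . - y E] }  — shift, reduce
  I16: { [A → E D . D], [D → . - y E] }  — shift
  I17: { [A → E D D .] }  — reduce
  I18: { [E → - c .] }  — reduce
  I19: { [A → . E D D], [E → . - c], [E → . A], [E → . c], [E → . y D A], [L → - L . A] }  — shift
  I20: { [E → A .], [L → - L A .] }  — 2 reduces

I6 contains complete items [E → A .], [L → c y A .] — reduce-reduce conflict.
I12 contains complete items [E → A .], [E → y D A .] — reduce-reduce conflict.
I20 contains complete items [E → A .], [L → - L A .] — reduce-reduce conflict.

Answer: Yes — I6: [E → A .] vs [L → c y A .]; I12: [E → A .] vs [E → y D A .]; I20: [E → A .] vs [L → - L A .]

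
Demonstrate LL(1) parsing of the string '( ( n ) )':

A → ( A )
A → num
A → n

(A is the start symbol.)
LL(1) parsing maintains a stack (initially the start symbol over $) and the input. At each step: if the stack top is a terminal, match it against the current input token; if it is a non-terminal N, replace it with the RHS of M[N, lookahead] (the unique production whose predict set contains the lookahead).

Stack is shown with the top on the left.

Stack      Input        Action
------------------------------
A $        ( ( n ) ) $  output A → ( A )
( A ) $    ( ( n ) ) $  match '('
A ) $      ( n ) ) $    output A → ( A )
( A ) ) $  ( n ) ) $    match '('
A ) ) $    n ) ) $      output A → n
n ) ) $    n ) ) $      match 'n'
) ) $      ) ) $        match ')'
) $        ) $          match ')'
$          $            accept

The string is accepted.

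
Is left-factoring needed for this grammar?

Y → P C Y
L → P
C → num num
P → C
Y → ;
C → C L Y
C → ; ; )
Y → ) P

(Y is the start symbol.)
No, left-factoring is not needed

Left-factoring is needed when two productions for the same non-terminal
share a common prefix on the right-hand side.

Productions for Y:
  Y → P C Y
  Y → ;
  Y → ) P
Productions for C:
  C → num num
  C → C L Y
  C → ; ; )

No common prefixes found.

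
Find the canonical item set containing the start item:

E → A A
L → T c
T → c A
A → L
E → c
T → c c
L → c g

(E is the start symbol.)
First, augment the grammar with E' → E
I₀ = CLOSURE({ [E' → . E] }):
  [E' → . E] has the dot before E: add [E → . A A], [E → . c]
  [E → . A A] has the dot before A: add [A → . L]
  [A → . L] has the dot before L: add [L → . T c], [L → . c g]
  [L → . T c] has the dot before T: add [T → . c A], [T → . c c]
No further items can be added.

I₀ = { [A → . L], [E → . A A], [E → . c], [E' → . E], [L → . T c], [L → . c g], [T → . c A], [T → . c c] }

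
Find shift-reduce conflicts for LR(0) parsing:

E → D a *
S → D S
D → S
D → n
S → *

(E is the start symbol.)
Augment with E' → E and build the canonical LR(0) collection (I0 = CLOSURE({[E' → . E]}), then GOTO on every symbol after a dot until no new states appear). It has 10 states:
  I0: { [D → . S], [D → . n], [E → . D a *], [E' → . E], [S → . *], [S → . D S] }  — shift
  I1: { [S → * .] }  — reduce
  I2: { [D → . S], [D → . n], [E → D . a *], [S → . *], [S → . D S], [S → D . S] }  — shift
  I3: { [E' → E .] }  — accept
  I4: { [D → S .] }  — reduce
  I5: { [D → n .] }  — reduce
  I6: { [D → . S], [D → . n], [S → . *], [S → . D S], [S → D . S] }  — shift
  I7: { [D → S .], [S → D S .] }  — 2 reduces
  I8: { [E → D a . *] }  — shift
  I9: { [E → D a * .] }  — reduce

No state contains both a complete item and a shift item.

Answer: No shift-reduce conflicts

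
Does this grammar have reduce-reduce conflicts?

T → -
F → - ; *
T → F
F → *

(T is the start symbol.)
No reduce-reduce conflicts

Augment with T' → T and build the canonical LR(0) collection (I0 = CLOSURE({[T' → . T]}), then GOTO on every symbol after a dot until no new states appear). It has 7 states:
  I0: { [F → . *], [F → . - ; *], [T → . -], [T → . F], [T' → . T] }  — shift
  I1: { [F → * .] }  — reduce
  I2: { [F → - . ; *], [T → - .] }  — shift, reduce
  I3: { [T → F .] }  — reduce
  I4: { [T' → T .] }  — accept
  I5: { [F → - ; . *] }  — shift
  I6: { [F → - ; * .] }  — reduce

No state contains more than one complete item.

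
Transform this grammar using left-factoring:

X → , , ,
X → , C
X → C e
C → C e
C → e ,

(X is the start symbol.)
X → , X'
X' → , ,
X' → C
X → C e
C → C e
C → e ,

Left-factoring transforms A → αβ₁ | αβ₂ into A → αA' and A' → β₁ | β₂
(α is the longest common prefix among the alternatives). Repeat until
no nonterminal has two alternatives with a common prefix.

Round 1: X has alternatives sharing prefix ','. Introduce X': X → , X'
  Add: X' → , ,
  Add: X' → C

No remaining common prefixes — done.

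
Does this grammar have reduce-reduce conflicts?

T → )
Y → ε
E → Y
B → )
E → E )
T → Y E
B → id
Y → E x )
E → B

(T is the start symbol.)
Yes — I1: [B → ) .] vs [T → ) .]; I5: [E → Y .] vs [Y → .]

A reduce-reduce conflict occurs when an LR(0) state has two complete items [A → α .] and [B → β .] — both call for a reduction, and with no lookahead the parser cannot choose between them.

Augment with T' → T and build the canonical LR(0) collection (I0 = CLOSURE({[T' → . T]}), then GOTO on every symbol after a dot until no new states appear). It has 13 states:
  I0: { [B → . )], [B → . id], [E → . B], [E → . E )], [E → . Y], [T → . )], [T → . Y E], [T' → . T], [Y → . E x )], [Y → .] }  — shift, reduce
  I1: { [B → ) .], [T → ) .] }  — 2 reduces
  I2: { [E → B .] }  — reduce
  I3: { [E → E . )], [Y → E . x )] }  — shift
  I4: { [T' → T .] }  — accept
  I5: { [B → . )], [B → . id], [E → . B], [E → . E )], [E → . Y], [E → Y .], [T → Y . E], [Y → . E x )], [Y → .] }  — shift, 2 reduces
  I6: { [B → id .] }  — reduce
  I7: { [B → ) .] }  — reduce
  I8: { [E → E . )], [T → Y E .], [Y → E . x )] }  — shift, reduce
  I9: { [E → Y .] }  — reduce
  I10: { [E → E ) .] }  — reduce
  I11: { [Y → E x . )] }  — shift
  I12: { [Y → E x ) .] }  — reduce

I1 contains complete items [B → ) .], [T → ) .] — reduce-reduce conflict.
I5 contains complete items [E → Y .], [Y → .] — reduce-reduce conflict.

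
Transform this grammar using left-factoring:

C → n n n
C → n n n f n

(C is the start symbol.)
C → n n n C'
C' → ε
C' → f n

Left-factoring transforms A → αβ₁ | αβ₂ into A → αA' and A' → β₁ | β₂
(α is the longest common prefix among the alternatives). Repeat until
no nonterminal has two alternatives with a common prefix.

Round 1: C has alternatives sharing prefix 'n n n'. Introduce C': C → n n n C'
  Add: C' → ε
  Add: C' → f n

No remaining common prefixes — done.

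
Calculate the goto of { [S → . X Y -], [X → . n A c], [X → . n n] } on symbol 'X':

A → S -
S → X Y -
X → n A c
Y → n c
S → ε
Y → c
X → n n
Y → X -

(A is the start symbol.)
GOTO(I, 'X') = CLOSURE({ [A → αX.β] : [A → α.Xβ] ∈ I, X = 'X' })

Items with dot before 'X', with the dot advanced:
  [S → . X Y -] → [S → X . Y -]
Closure of the advanced items:
  [S → X . Y -] has the dot before Y: add [Y → . n c], [Y → . c], [Y → . X -]
  [Y → . X -] has the dot before X: add [X → . n A c], [X → . n n]

GOTO = { [S → X . Y -], [X → . n A c], [X → . n n], [Y → . X -], [Y → . c], [Y → . n c] }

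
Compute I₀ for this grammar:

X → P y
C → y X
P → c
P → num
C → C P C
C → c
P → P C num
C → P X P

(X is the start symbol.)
First, augment the grammar with X' → X
I₀ = CLOSURE({ [X' → . X] }):
  [X' → . X] has the dot before X: add [X → . P y]
  [X → . P y] has the dot before P: add [P → . c], [P → . num], [P → . P C num]
No further items can be added.

I₀ = { [P → . P C num], [P → . c], [P → . num], [X → . P y], [X' → . X] }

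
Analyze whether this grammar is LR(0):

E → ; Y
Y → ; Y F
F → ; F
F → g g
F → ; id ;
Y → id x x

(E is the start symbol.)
Augment with E' → E and build the canonical LR(0) collection (I0 = CLOSURE({[E' → . E]}), then GOTO on every symbol after a dot until no new states appear). It has 16 states:
  I0: { [E → . ; Y], [E' → . E] }  — shift
  I1: { [E → ; . Y], [Y → . ; Y F], [Y → . id x x] }  — shift
  I2: { [E' → E .] }  — accept
  I3: { [Y → . ; Y F], [Y → . id x x], [Y → ; . Y F] }  — shift
  I4: { [E → ; Y .] }  — reduce
  I5: { [Y → id . x x] }  — shift
  I6: { [Y → id x . x] }  — shift
  I7: { [Y → id x x .] }  — reduce
  I8: { [F → . ; F], [F → . ; id ;], [F → . g g], [Y → ; Y . F] }  — shift
  I9: { [F → . ; F], [F → . ; id ;], [F → . g g], [F → ; . F], [F → ; . id ;] }  — shift
  I10: { [Y → ; Y F .] }  — reduce
  I11: { [F → g . g] }  — shift
  I12: { [F → g g .] }  — reduce
  I13: { [F → ; F .] }  — reduce
  I14: { [F → ; id . ;] }  — shift
  I15: { [F → ; id ; .] }  — reduce

Every state is either a pure shift/goto state or contains exactly one complete item and nothing to shift — no conflicts. The grammar is LR(0).

Answer: Yes, the grammar is LR(0)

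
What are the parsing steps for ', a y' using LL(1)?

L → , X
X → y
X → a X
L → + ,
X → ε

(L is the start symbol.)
Stack is shown with the top on the left.

Stack  Input    Action
----------------------
L $    , a y $  output L → , X
, X $  , a y $  match ','
X $    a y $    output X → a X
a X $  a y $    match 'a'
X $    y $      output X → y
y $    y $      match 'y'
$      $        accept

The string is accepted.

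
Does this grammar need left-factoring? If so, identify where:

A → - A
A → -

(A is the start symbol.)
Yes, A has productions with common prefix '-'

Left-factoring is needed when two productions for the same non-terminal
share a common prefix on the right-hand side.

Productions for A:
  A → - A
  A → -

Found common prefix '-' in productions for A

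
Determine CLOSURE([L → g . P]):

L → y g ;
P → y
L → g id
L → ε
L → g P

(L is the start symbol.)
Start with: [L → g . P]
  [L → g . P] has the dot before P: add [P → . y]
No further items can be added.

CLOSURE = { [L → g . P], [P → . y] }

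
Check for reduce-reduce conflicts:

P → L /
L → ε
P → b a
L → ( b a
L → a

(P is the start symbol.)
No reduce-reduce conflicts

A reduce-reduce conflict occurs when an LR(0) state has two complete items [A → α .] and [B → β .] — both call for a reduction, and with no lookahead the parser cannot choose between them.

Augment with P' → P and build the canonical LR(0) collection (I0 = CLOSURE({[P' → . P]}), then GOTO on every symbol after a dot until no new states appear). It has 10 states:
  I0: { [L → . ( b a], [L → . a], [L → .], [P → . L /], [P → . b a], [P' → . P] }  — shift, reduce
  I1: { [L → ( . b a] }  — shift
  I2: { [P → L . /] }  — shift
  I3: { [P' → P .] }  — accept
  I4: { [L → a .] }  — reduce
  I5: { [P → b . a] }  — shift
  I6: { [P → b a .] }  — reduce
  I7: { [P → L / .] }  — reduce
  I8: { [L → ( b . a] }  — shift
  I9: { [L → ( b a .] }  — reduce

No state contains more than one complete item.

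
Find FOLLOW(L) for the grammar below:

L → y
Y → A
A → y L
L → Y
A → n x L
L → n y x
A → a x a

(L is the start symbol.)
{ $ }

L is the start symbol, so $ ∈ FOLLOW(L).
In A → y L: L is at the end, add FOLLOW(A)
In A → n x L: L is at the end, add FOLLOW(A)

The FOLLOW sets referred to above (computed the same way, to a fixed point):
  FOLLOW(A) = { $ }

Taking the union: FOLLOW(L) = { $ }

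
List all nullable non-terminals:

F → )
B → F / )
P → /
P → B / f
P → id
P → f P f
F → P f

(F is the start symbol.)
A non-terminal is nullable if it can derive ε (the empty string): either it has an ε-production, or it has a production whose right-hand side consists entirely of nullable non-terminals.

There are no ε-productions, so no non-terminal can derive ε.
No non-terminals are nullable.

Answer: None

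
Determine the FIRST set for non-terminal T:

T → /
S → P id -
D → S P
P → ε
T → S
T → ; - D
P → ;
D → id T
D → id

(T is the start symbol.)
{ '/', ';', 'id' }

FIRST sets of the other non-terminals involved (by the same procedure, iterated to a fixed point):
  FIRST(S) = { ';', 'id' }

From T → /:
  - '/' is a terminal: add '/' and stop
From T → S:
  - S is a non-terminal: add FIRST(S) \ {ε} = { ';', 'id' }
    S is not nullable, so stop
From T → ; - D:
  - ';' is a terminal: add ';' and stop

Collecting: FIRST(T) = { '/', ';', 'id' }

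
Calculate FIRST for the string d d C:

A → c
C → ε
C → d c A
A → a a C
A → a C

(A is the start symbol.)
To compute FIRST(d d C), process the symbols left to right:
Symbol d is a terminal. Add 'd' and stop.
FIRST(d d C) = { 'd' }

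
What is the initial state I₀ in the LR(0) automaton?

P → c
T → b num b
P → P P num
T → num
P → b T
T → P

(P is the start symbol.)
{ [P → . P P num], [P → . b T], [P → . c], [P' → . P] }

First, augment the grammar with P' → P
I₀ = CLOSURE({ [P' → . P] }):
  [P' → . P] has the dot before P: add [P → . c], [P → . P P num], [P → . b T]
No further items can be added.

I₀ = { [P → . P P num], [P → . b T], [P → . c], [P' → . P] }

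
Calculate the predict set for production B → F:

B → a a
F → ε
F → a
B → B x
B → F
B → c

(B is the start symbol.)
{ $, 'a', 'x' }

PREDICT(B → F) = (FIRST(RHS) \ {ε}) ∪ (FOLLOW(B) if ε ∈ FIRST(RHS), i.e. RHS ⇒* ε)
FIRST(F) = { 'a', ε }
FIRST(F) = { 'a', ε }
ε ∈ FIRST(F) (the right-hand side is nullable), so add FOLLOW(B) = { $, 'x' }
PREDICT(B → F) = { $, 'a', 'x' }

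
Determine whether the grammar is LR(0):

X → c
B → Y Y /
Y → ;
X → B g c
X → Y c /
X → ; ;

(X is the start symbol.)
No. Shift-reduce conflict between [Y → ; .] and [X → ; . ;]

A grammar is LR(0) if no state in the canonical LR(0) collection has:
  - both a shift item (dot before a terminal) and a complete item (shift-reduce conflict), or
  - two or more complete items (reduce-reduce conflict; the accept item [X' → X .] counts as a complete item here).

Augment with X' → X and build the canonical LR(0) collection (I0 = CLOSURE({[X' → . X]}), then GOTO on every symbol after a dot until no new states appear). It has 14 states:
  I0: { [B → . Y Y /], [X → . ; ;], [X → . B g c], [X → . Y c /], [X → . c], [X' → . X], [Y → . ;] }  — shift
  I1: { [X → ; . ;], [Y → ; .] }  — shift, reduce
  I2: { [X → B . g c] }  — shift
  I3: { [X' → X .] }  — accept
  I4: { [B → Y . Y /], [X → Y . c /], [Y → . ;] }  — shift
  I5: { [X → c .] }  — reduce
  I6: { [Y → ; .] }  — reduce
  I7: { [B → Y Y . /] }  — shift
  I8: { [X → Y c . /] }  — shift
  I9: { [X → Y c / .] }  — reduce
  I10: { [B → Y Y / .] }  — reduce
  I11: { [X → B g . c] }  — shift
  I12: { [X → B g c .] }  — reduce
  I13: { [X → ; ; .] }  — reduce

Conflict in state I1:
  Shift-reduce conflict between [Y → ; .] and [X → ; . ;]
So the grammar is NOT LR(0).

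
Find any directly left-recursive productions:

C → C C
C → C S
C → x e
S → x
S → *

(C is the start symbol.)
Yes, C is left-recursive

Direct left recursion occurs when N → N α for some non-terminal N (the right-hand side begins with the left-hand side itself).

C → C C: LEFT RECURSIVE (starts with C)
C → C S: LEFT RECURSIVE (starts with C)
C → x e: starts with x
S → x: starts with x
S → *: starts with '*'

The grammar has direct left recursion on: C.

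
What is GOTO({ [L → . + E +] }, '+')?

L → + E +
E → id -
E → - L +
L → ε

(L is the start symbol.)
{ [E → . - L +], [E → . id -], [L → + . E +] }

GOTO(I, '+') = CLOSURE({ [A → αX.β] : [A → α.Xβ] ∈ I, X = '+' })

Items with dot before '+', with the dot advanced:
  [L → . + E +] → [L → + . E +]
Closure of the advanced items:
  [L → + . E +] has the dot before E: add [E → . id -], [E → . - L +]

GOTO = { [E → . - L +], [E → . id -], [L → + . E +] }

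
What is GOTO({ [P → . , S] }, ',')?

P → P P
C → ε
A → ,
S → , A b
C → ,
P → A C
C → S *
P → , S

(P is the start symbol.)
{ [P → , . S], [S → . , A b] }

GOTO(I, ',') = CLOSURE({ [A → αX.β] : [A → α.Xβ] ∈ I, X = ',' })

Items with dot before ',', with the dot advanced:
  [P → . , S] → [P → , . S]
Closure of the advanced items:
  [P → , . S] has the dot before S: add [S → . , A b]

GOTO = { [P → , . S], [S → . , A b] }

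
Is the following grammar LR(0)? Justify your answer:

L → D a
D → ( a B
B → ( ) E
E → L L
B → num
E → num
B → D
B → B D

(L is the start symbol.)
Augment with L' → L and build the canonical LR(0) collection (I0 = CLOSURE({[L' → . L]}), then GOTO on every symbol after a dot until no new states appear). It has 16 states:
  I0: { [D → . ( a B], [L → . D a], [L' → . L] }  — shift
  I1: { [D → ( . a B] }  — shift
  I2: { [L → D . a] }  — shift
  I3: { [L' → L .] }  — accept
  I4: { [L → D a .] }  — reduce
  I5: { [B → . ( ) E], [B → . B D], [B → . D], [B → . num], [D → ( a . B], [D → . ( a B] }  — shift
  I6: { [B → ( . ) E], [D → ( . a B] }  — shift
  I7: { [B → B . D], [D → ( a B .], [D → . ( a B] }  — shift, reduce
  I8: { [B → D .] }  — reduce
  I9: { [B → num .] }  — reduce
  I10: { [B → B D .] }  — reduce
  I11: { [B → ( ) . E], [D → . ( a B], [E → . L L], [E → . num], [L → . D a] }  — shift
  I12: { [B → ( ) E .] }  — reduce
  I13: { [D → . ( a B], [E → L . L], [L → . D a] }  — shift
  I14: { [E → num .] }  — reduce
  I15: { [E → L L .] }  — reduce

Conflict in state I7:
  Shift-reduce conflict between [D → ( a B .] and [D → . ( a B]
So the grammar is NOT LR(0).

Answer: No. Shift-reduce conflict between [D → ( a B .] and [D → . ( a B]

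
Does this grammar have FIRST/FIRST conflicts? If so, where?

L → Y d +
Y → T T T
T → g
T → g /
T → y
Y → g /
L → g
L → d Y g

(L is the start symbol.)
Yes. L → Y d '+' / L → g on { 'g' }; Y → T T T / Y → g '/' on { 'g' }; T → g / T → g '/' on { 'g' }

A FIRST/FIRST conflict occurs when two productions N → α and N → β for the same non-terminal have FIRST(α) ∩ FIRST(β) ≠ ∅ (with ε ∈ FIRST of a nullable right-hand side, so two nullable alternatives also conflict).

FIRST sets of the non-terminals at (or reachable through a nullable prefix from) the front of some alternative:
  FIRST(Y) = { 'g', 'y' }
  FIRST(T) = { 'g', 'y' }

Productions for L:
  L → Y d +: FIRST = { 'g', 'y' }
  L → g: FIRST = { 'g' }
  L → d Y g: FIRST = { 'd' }
Productions for Y:
  Y → T T T: FIRST = { 'g', 'y' }
  Y → g /: FIRST = { 'g' }
Productions for T:
  T → g: FIRST = { 'g' }
  T → g /: FIRST = { 'g' }
  T → y: FIRST = { 'y' }

Conflict for L: L → Y d + and L → g
  Overlap: { 'g' }
Conflict for Y: Y → T T T and Y → g /
  Overlap: { 'g' }
Conflict for T: T → g and T → g /
  Overlap: { 'g' }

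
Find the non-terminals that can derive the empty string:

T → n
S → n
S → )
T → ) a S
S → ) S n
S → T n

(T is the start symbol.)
None

There are no ε-productions, so no non-terminal can derive ε.
No non-terminals are nullable.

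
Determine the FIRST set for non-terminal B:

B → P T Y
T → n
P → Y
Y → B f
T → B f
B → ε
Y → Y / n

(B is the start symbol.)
{ 'f', ε }

To compute FIRST(B), examine every production with B on the left-hand side, reading each right-hand side left to right until a non-nullable symbol is reached.

FIRST sets of the other non-terminals involved (by the same procedure, iterated to a fixed point):
  FIRST(P) = { 'f' }

From B → P T Y:
  - P is a non-terminal: add FIRST(P) \ {ε} = { 'f' }
    P is not nullable, so stop
From B → ε:
  - ε-production, so ε ∈ FIRST(B)

Collecting: FIRST(B) = { 'f', ε }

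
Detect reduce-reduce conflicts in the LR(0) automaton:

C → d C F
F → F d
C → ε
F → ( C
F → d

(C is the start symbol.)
No reduce-reduce conflicts

A reduce-reduce conflict occurs when an LR(0) state has two complete items [A → α .] and [B → β .] — both call for a reduction, and with no lookahead the parser cannot choose between them.

Augment with C' → C and build the canonical LR(0) collection (I0 = CLOSURE({[C' → . C]}), then GOTO on every symbol after a dot until no new states appear). It has 9 states:
  I0: { [C → . d C F], [C → .], [C' → . C] }  — shift, reduce
  I1: { [C' → C .] }  — accept
  I2: { [C → . d C F], [C → .], [C → d . C F] }  — shift, reduce
  I3: { [C → d C . F], [F → . ( C], [F → . F d], [F → . d] }  — shift
  I4: { [C → . d C F], [C → .], [F → ( . C] }  — shift, reduce
  I5: { [C → d C F .], [F → F . d] }  — shift, reduce
  I6: { [F → d .] }  — reduce
  I7: { [F → F d .] }  — reduce
  I8: { [F → ( C .] }  — reduce

No state contains more than one complete item.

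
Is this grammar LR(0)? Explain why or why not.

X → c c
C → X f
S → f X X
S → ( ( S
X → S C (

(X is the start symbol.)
A grammar is LR(0) if no state in the canonical LR(0) collection has:
  - both a shift item (dot before a terminal) and a complete item (shift-reduce conflict), or
  - two or more complete items (reduce-reduce conflict; the accept item [X' → X .] counts as a complete item here).

Augment with X' → X and build the canonical LR(0) collection (I0 = CLOSURE({[X' → . X]}), then GOTO on every symbol after a dot until no new states appear). It has 15 states:
  I0: { [S → . ( ( S], [S → . f X X], [X → . S C (], [X → . c c], [X' → . X] }  — shift
  I1: { [S → ( . ( S] }  — shift
  I2: { [C → . X f], [S → . ( ( S], [S → . f X X], [X → . S C (], [X → . c c], [X → S . C (] }  — shift
  I3: { [X' → X .] }  — accept
  I4: { [X → c . c] }  — shift
  I5: { [S → . ( ( S], [S → . f X X], [S → f . X X], [X → . S C (], [X → . c c] }  — shift
  I6: { [S → . ( ( S], [S → . f X X], [S → f X . X], [X → . S C (], [X → . c c] }  — shift
  I7: { [S → f X X .] }  — reduce
  I8: { [X → c c .] }  — reduce
  I9: { [X → S C . (] }  — shift
  I10: { [C → X . f] }  — shift
  I11: { [C → X f .] }  — reduce
  I12: { [X → S C ( .] }  — reduce
  I13: { [S → ( ( . S], [S → . ( ( S], [S → . f X X] }  — shift
  I14: { [S → ( ( S .] }  — reduce

Every state is either a pure shift/goto state or contains exactly one complete item and nothing to shift — no conflicts. The grammar is LR(0).

Answer: Yes, the grammar is LR(0)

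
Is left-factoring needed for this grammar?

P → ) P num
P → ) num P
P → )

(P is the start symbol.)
Yes, P has productions with common prefix ')'

Left-factoring is needed when two productions for the same non-terminal
share a common prefix on the right-hand side.

Productions for P:
  P → ) P num
  P → ) num P
  P → )

Found common prefix ')' in productions for P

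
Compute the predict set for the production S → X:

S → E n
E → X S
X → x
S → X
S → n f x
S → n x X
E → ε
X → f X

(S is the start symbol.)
PREDICT(S → X) = (FIRST(RHS) \ {ε}) ∪ (FOLLOW(S) if ε ∈ FIRST(RHS), i.e. RHS ⇒* ε)
FIRST(X) = { 'f', 'x' }
FIRST(X) = { 'f', 'x' }
ε ∉ FIRST(X), so FOLLOW(S) is not added.
PREDICT(S → X) = { 'f', 'x' }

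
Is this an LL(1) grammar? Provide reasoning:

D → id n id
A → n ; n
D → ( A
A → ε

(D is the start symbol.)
Relevant sets:
  FOLLOW(A) = { $ }

For D:
  PREDICT(D → id n id) = { 'id' }
  PREDICT(D → '(' A) = { '(' }
For A:
  PREDICT(A → n ';' n) = { 'n' }
  PREDICT(A → ε) = { $ }

All predict sets are disjoint. The grammar IS LL(1).

Answer: Yes, the grammar is LL(1).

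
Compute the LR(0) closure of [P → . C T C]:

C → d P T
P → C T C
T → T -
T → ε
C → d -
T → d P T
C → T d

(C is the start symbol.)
To compute CLOSURE, for each item [A → α.Bβ] where B is a non-terminal, add [B → .γ] for all productions B → γ; repeat for the newly added items until nothing changes.

Start with: [P → . C T C]
  [P → . C T C] has the dot before C: add [C → . d P T], [C → . d -], [C → . T d]
  [C → . T d] has the dot before T: add [T → . T -], [T → .], [T → . d P T]
No further items can be added.

CLOSURE = { [C → . T d], [C → . d -], [C → . d P T], [P → . C T C], [T → . T -], [T → . d P T], [T → .] }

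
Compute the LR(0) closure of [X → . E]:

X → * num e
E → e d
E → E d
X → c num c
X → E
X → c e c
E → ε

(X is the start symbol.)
{ [E → . E d], [E → . e d], [E → .], [X → . E] }

Start with: [X → . E]
  [X → . E] has the dot before E: add [E → . e d], [E → . E d], [E → .]
No further items can be added.

CLOSURE = { [E → . E d], [E → . e d], [E → .], [X → . E] }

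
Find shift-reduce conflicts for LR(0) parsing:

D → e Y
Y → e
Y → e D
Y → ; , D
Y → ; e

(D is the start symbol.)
Augment with D' → D and build the canonical LR(0) collection (I0 = CLOSURE({[D' → . D]}), then GOTO on every symbol after a dot until no new states appear). It has 10 states:
  I0: { [D → . e Y], [D' → . D] }  — shift
  I1: { [D' → D .] }  — accept
  I2: { [D → e . Y], [Y → . ; , D], [Y → . ; e], [Y → . e D], [Y → . e] }  — shift
  I3: { [Y → ; . , D], [Y → ; . e] }  — shift
  I4: { [D → e Y .] }  — reduce
  I5: { [D → . e Y], [Y → e . D], [Y → e .] }  — shift, reduce
  I6: { [Y → e D .] }  — reduce
  I7: { [D → . e Y], [Y → ; , . D] }  — shift
  I8: { [Y → ; e .] }  — reduce
  I9: { [Y → ; , D .] }  — reduce

I5 contains reduce item [Y → e .] and shift item [D → . e Y] — shift-reduce conflict.

Answer: Yes — I5: [Y → e .] vs [D → . e Y]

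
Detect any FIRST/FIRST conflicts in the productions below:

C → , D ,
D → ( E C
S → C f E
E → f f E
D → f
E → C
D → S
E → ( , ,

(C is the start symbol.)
FIRST sets of the non-terminals at (or reachable through a nullable prefix from) the front of some alternative:
  FIRST(S) = { ',' }
  FIRST(C) = { ',' }

Productions for D:
  D → ( E C: FIRST = { '(' }
  D → f: FIRST = { 'f' }
  D → S: FIRST = { ',' }
Productions for E:
  E → f f E: FIRST = { 'f' }
  E → C: FIRST = { ',' }
  E → ( , ,: FIRST = { '(' }
C, S have only one production, so no FIRST/FIRST conflict is possible there.

All alternatives of each non-terminal have pairwise disjoint FIRST sets.

Answer: No FIRST/FIRST conflicts.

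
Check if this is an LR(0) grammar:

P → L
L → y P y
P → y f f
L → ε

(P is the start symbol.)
Augment with P' → P and build the canonical LR(0) collection (I0 = CLOSURE({[P' → . P]}), then GOTO on every symbol after a dot until no new states appear). It has 8 states:
  I0: { [L → . y P y], [L → .], [P → . L], [P → . y f f], [P' → . P] }  — shift, reduce
  I1: { [P → L .] }  — reduce
  I2: { [P' → P .] }  — accept
  I3: { [L → . y P y], [L → .], [L → y . P y], [P → . L], [P → . y f f], [P → y . f f] }  — shift, reduce
  I4: { [L → y P . y] }  — shift
  I5: { [P → y f . f] }  — shift
  I6: { [P → y f f .] }  — reduce
  I7: { [L → y P y .] }  — reduce

Conflict in state I0:
  Shift-reduce conflict between [L → .] and [L → . y P y]
So the grammar is NOT LR(0).

Answer: No. Shift-reduce conflict between [L → .] and [L → . y P y]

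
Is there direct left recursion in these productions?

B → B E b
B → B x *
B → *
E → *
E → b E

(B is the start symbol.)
Yes, B is left-recursive

Direct left recursion occurs when N → N α for some non-terminal N (the right-hand side begins with the left-hand side itself).

B → B E b: LEFT RECURSIVE (starts with B)
B → B x *: LEFT RECURSIVE (starts with B)
B → *: starts with '*'
E → *: starts with '*'
E → b E: starts with b

The grammar has direct left recursion on: B.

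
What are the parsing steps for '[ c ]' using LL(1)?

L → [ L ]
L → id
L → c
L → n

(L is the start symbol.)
LL(1) parsing maintains a stack (initially the start symbol over $) and the input. At each step: if the stack top is a terminal, match it against the current input token; if it is a non-terminal N, replace it with the RHS of M[N, lookahead] (the unique production whose predict set contains the lookahead).

Stack is shown with the top on the left.

Stack    Input    Action
------------------------
L $      [ c ] $  output L → [ L ]
[ L ] $  [ c ] $  match '['
L ] $    c ] $    output L → c
c ] $    c ] $    match 'c'
] $      ] $      match ']'
$        $        accept

The string is accepted.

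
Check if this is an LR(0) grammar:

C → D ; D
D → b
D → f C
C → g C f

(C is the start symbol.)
A grammar is LR(0) if no state in the canonical LR(0) collection has:
  - both a shift item (dot before a terminal) and a complete item (shift-reduce conflict), or
  - two or more complete items (reduce-reduce conflict; the accept item [C' → C .] counts as a complete item here).

Augment with C' → C and build the canonical LR(0) collection (I0 = CLOSURE({[C' → . C]}), then GOTO on every symbol after a dot until no new states appear). It has 11 states:
  I0: { [C → . D ; D], [C → . g C f], [C' → . C], [D → . b], [D → . f C] }  — shift
  I1: { [C' → C .] }  — accept
  I2: { [C → D . ; D] }  — shift
  I3: { [D → b .] }  — reduce
  I4: { [C → . D ; D], [C → . g C f], [D → . b], [D → . f C], [D → f . C] }  — shift
  I5: { [C → . D ; D], [C → . g C f], [C → g . C f], [D → . b], [D → . f C] }  — shift
  I6: { [C → g C . f] }  — shift
  I7: { [C → g C f .] }  — reduce
  I8: { [D → f C .] }  — reduce
  I9: { [C → D ; . D], [D → . b], [D → . f C] }  — shift
  I10: { [C → D ; D .] }  — reduce

Every state is either a pure shift/goto state or contains exactly one complete item and nothing to shift — no conflicts. The grammar is LR(0).

Answer: Yes, the grammar is LR(0)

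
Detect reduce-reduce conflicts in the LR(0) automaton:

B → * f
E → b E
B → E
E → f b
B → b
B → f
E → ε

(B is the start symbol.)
Yes — I4: [B → b .] vs [E → .]

A reduce-reduce conflict occurs when an LR(0) state has two complete items [A → α .] and [B → β .] — both call for a reduction, and with no lookahead the parser cannot choose between them.

Augment with B' → B and build the canonical LR(0) collection (I0 = CLOSURE({[B' → . B]}), then GOTO on every symbol after a dot until no new states appear). It has 11 states:
  I0: { [B → . * f], [B → . E], [B → . b], [B → . f], [B' → . B], [E → . b E], [E → . f b], [E → .] }  — shift, reduce
  I1: { [B → * . f] }  — shift
  I2: { [B' → B .] }  — accept
  I3: { [B → E .] }  — reduce
  I4: { [B → b .], [E → . b E], [E → . f b], [E → .], [E → b . E] }  — shift, 2 reduces
  I5: { [B → f .], [E → f . b] }  — shift, reduce
  I6: { [E → f b .] }  — reduce
  I7: { [E → b E .] }  — reduce
  I8: { [E → . b E], [E → . f b], [E → .], [E → b . E] }  — shift, reduce
  I9: { [E → f . b] }  — shift
  I10: { [B → * f .] }  — reduce

I4 contains complete items [B → b .], [E → .] — reduce-reduce conflict.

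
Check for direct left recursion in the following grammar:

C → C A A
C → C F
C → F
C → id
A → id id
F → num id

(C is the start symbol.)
Yes, C is left-recursive

Direct left recursion occurs when N → N α for some non-terminal N (the right-hand side begins with the left-hand side itself).

C → C A A: LEFT RECURSIVE (starts with C)
C → C F: LEFT RECURSIVE (starts with C)
C → F: starts with F
C → id: starts with id
A → id id: starts with id
F → num id: starts with num

The grammar has direct left recursion on: C.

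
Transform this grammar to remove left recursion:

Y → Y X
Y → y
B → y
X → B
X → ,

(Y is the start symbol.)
Y → y Y'
Y' → X Y'
Y' → ε
B → y
X → B
X → ,

Y is directly left-recursive. The standard transformation for
  A → A α₁ | ... | A α_m | β₁ | ... | β_n
is
  A  → β₁ A' | ... | β_n A'
  A' → α₁ A' | ... | α_m A' | ε

Y → y becomes Y → y Y'
Y → Y X becomes Y' → X Y'
Add Y' → ε

Productions for other non-terminals are unchanged:
  B → y
  X → B
  X → ,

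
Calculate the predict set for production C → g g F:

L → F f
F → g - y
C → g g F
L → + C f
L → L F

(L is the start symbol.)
PREDICT(C → g g F) = (FIRST(RHS) \ {ε}) ∪ (FOLLOW(C) if ε ∈ FIRST(RHS), i.e. RHS ⇒* ε)
FIRST(g g F) = { 'g' }
ε ∉ FIRST(g g F), so FOLLOW(C) is not added.
PREDICT(C → g g F) = { 'g' }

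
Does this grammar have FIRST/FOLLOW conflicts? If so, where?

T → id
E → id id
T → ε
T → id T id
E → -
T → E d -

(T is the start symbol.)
A FIRST/FOLLOW conflict occurs when a non-terminal N has a nullable alternative N → β (β ⇒* ε) and another alternative N → α with FIRST(α) ∩ FOLLOW(N) ≠ ∅: on such a lookahead the parser cannot decide between expanding α and letting N vanish via β.

Nullable non-terminals: T.
FIRST sets used below: FIRST(E) = { '-', 'id' }

T: nullable alternative(s) T → ε; FOLLOW(T) = { $, 'id' }
  T → id: FIRST \ {ε} = { 'id' } — overlaps FOLLOW(T) on { 'id' }: CONFLICT
  T → ε: FIRST \ {ε} = { } — this is the only nullable alternative, skip
  T → id T id: FIRST \ {ε} = { 'id' } — overlaps FOLLOW(T) on { 'id' }: CONFLICT
  T → E d -: FIRST \ {ε} = { '-', 'id' } — overlaps FOLLOW(T) on { 'id' }: CONFLICT

E has no nullable alternative, so no FIRST/FOLLOW check is needed there.

So the grammar has 3 FIRST/FOLLOW conflicts (marked CONFLICT above).

Answer: Yes. T → id with FOLLOW(T) on { 'id' }; T → id T id with FOLLOW(T) on { 'id' }; T → E d '-' with FOLLOW(T) on { 'id' }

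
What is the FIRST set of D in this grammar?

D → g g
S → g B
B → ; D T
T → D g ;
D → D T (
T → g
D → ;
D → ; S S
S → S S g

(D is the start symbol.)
{ ';', 'g' }

To compute FIRST(D), examine every production with D on the left-hand side, reading each right-hand side left to right until a non-nullable symbol is reached.

From D → g g:
  - g is a terminal: add 'g' and stop
From D → D T (:
  - D is the symbol being defined: contributes nothing new
    D is not nullable, so stop
From D → ;:
  - ';' is a terminal: add ';' and stop
From D → ; S S:
  - ';' is a terminal: add ';' and stop

Collecting: FIRST(D) = { ';', 'g' }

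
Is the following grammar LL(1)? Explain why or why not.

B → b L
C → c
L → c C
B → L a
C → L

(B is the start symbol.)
No. Predict set conflict for C: { 'c' }

A grammar is LL(1) if for each non-terminal N with multiple productions, the predict sets of those productions are pairwise disjoint, where PREDICT(N → α) = (FIRST(α) \ {ε}) ∪ (FOLLOW(N) if α ⇒* ε).

Relevant sets:
  FIRST(L) = { 'c' }

For B:
  PREDICT(B → b L) = { 'b' }
  PREDICT(B → L a) = { 'c' }
For C:
  PREDICT(C → c) = { 'c' }
  PREDICT(C → L) = { 'c' }
L has a single production, so nothing to check there.

Conflict found: Predict set conflict for C: { 'c' }
The grammar is NOT LL(1).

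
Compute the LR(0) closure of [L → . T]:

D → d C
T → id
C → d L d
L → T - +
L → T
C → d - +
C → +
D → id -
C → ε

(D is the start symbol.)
{ [L → . T], [T → . id] }

Start with: [L → . T]
  [L → . T] has the dot before T: add [T → . id]
No further items can be added.

CLOSURE = { [L → . T], [T → . id] }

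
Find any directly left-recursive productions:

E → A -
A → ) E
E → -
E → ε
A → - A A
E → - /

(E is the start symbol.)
No direct left recursion

E → A -: starts with A
A → ) E: starts with ')'
E → -: starts with '-'
E → ε: starts with ε
A → - A A: starts with '-'
E → - /: starts with '-'

No direct left recursion found.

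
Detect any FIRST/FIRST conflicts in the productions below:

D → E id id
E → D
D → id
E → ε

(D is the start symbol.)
Yes. D → E id id / D → id on { 'id' }

FIRST sets of the non-terminals at (or reachable through a nullable prefix from) the front of some alternative:
  FIRST(E) = { 'id', ε }
  FIRST(D) = { 'id' }

Productions for D:
  D → E id id: FIRST = { 'id' }
  D → id: FIRST = { 'id' }
Productions for E:
  E → D: FIRST = { 'id' }
  E → ε: FIRST = { ε }

Conflict for D: D → E id id and D → id
  Overlap: { 'id' }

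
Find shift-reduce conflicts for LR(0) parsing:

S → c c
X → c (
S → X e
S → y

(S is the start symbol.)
No shift-reduce conflicts

A shift-reduce conflict occurs when an LR(0) state has both:
  - a complete (reduce) item [A → α .] (dot at the end), and
  - a shift item [B → β . c γ] (dot before a terminal).

Augment with S' → S and build the canonical LR(0) collection (I0 = CLOSURE({[S' → . S]}), then GOTO on every symbol after a dot until no new states appear). It has 8 states:
  I0: { [S → . X e], [S → . c c], [S → . y], [S' → . S], [X → . c (] }  — shift
  I1: { [S' → S .] }  — accept
  I2: { [S → X . e] }  — shift
  I3: { [S → c . c], [X → c . (] }  — shift
  I4: { [S → y .] }  — reduce
  I5: { [X → c ( .] }  — reduce
  I6: { [S → c c .] }  — reduce
  I7: { [S → X e .] }  — reduce

No state contains both a complete item and a shift item.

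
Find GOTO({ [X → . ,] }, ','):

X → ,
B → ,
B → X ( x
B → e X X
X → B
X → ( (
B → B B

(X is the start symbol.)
{ [X → , .] }

GOTO(I, ',') = CLOSURE({ [A → αX.β] : [A → α.Xβ] ∈ I, X = ',' })

Items with dot before ',', with the dot advanced:
  [X → . ,] → [X → , .]
Closure adds nothing (no advanced item has the dot before a non-terminal).

GOTO = { [X → , .] }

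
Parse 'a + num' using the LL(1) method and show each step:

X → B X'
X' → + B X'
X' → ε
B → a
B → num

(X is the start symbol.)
LL(1) parsing maintains a stack (initially the start symbol over $) and the input. At each step: if the stack top is a terminal, match it against the current input token; if it is a non-terminal N, replace it with the RHS of M[N, lookahead] (the unique production whose predict set contains the lookahead).

Stack is shown with the top on the left.

Stack     Input      Action
---------------------------
X $       a + num $  output X → B X'
B X' $    a + num $  output B → a
a X' $    a + num $  match 'a'
X' $      + num $    output X' → + B X'
+ B X' $  + num $    match '+'
B X' $    num $      output B → num
num X' $  num $      match 'num'
X' $      $          output X' → ε
$         $          accept

The string is accepted.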